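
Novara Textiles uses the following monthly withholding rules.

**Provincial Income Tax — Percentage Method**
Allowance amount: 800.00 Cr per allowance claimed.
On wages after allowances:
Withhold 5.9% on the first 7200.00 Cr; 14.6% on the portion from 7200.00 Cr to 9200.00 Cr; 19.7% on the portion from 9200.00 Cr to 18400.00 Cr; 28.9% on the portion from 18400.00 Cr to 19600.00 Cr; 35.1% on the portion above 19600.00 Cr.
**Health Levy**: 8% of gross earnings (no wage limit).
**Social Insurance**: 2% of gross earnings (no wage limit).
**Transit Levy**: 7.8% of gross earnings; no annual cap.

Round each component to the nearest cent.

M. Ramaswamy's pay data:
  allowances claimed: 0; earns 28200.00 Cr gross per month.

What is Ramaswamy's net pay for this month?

17285.80 Cr

Provincial Income Tax: taxable = 28200.00 Cr
  2876.00 Cr + 35.1% × (28200.00 Cr − 19600.00 Cr) = 2876.00 Cr + 35.1% × 8600.00 Cr = 5894.60 Cr
Health Levy: 8% × 28200.00 Cr = 2256.00 Cr
Social Insurance: 2% × 28200.00 Cr = 564.00 Cr
Transit Levy: 7.8% × 28200.00 Cr = 2199.60 Cr
Total withheld: 5894.60 Cr + 2256.00 Cr + 564.00 Cr + 2199.60 Cr = 10914.20 Cr
Net pay: 28200.00 Cr − 10914.20 Cr = 17285.80 Cr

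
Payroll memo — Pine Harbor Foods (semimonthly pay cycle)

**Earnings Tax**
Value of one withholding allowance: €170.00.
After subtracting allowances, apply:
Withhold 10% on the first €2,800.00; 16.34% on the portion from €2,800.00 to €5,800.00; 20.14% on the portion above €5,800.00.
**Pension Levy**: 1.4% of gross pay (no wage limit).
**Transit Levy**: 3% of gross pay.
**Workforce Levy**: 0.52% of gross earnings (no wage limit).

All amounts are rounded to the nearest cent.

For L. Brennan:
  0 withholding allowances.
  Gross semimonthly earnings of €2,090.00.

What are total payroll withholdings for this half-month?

Earnings Tax: taxable = €2,090.00
  10% × €2,090.00 = €209.00
Pension Levy: 1.4% × €2,090.00 = €29.26
Transit Levy: 3% × €2,090.00 = €62.70
Workforce Levy: 0.52% × €2,090.00 = €10.87
Total: €209.00 + €29.26 + €62.70 + €10.87 = €311.83

€311.83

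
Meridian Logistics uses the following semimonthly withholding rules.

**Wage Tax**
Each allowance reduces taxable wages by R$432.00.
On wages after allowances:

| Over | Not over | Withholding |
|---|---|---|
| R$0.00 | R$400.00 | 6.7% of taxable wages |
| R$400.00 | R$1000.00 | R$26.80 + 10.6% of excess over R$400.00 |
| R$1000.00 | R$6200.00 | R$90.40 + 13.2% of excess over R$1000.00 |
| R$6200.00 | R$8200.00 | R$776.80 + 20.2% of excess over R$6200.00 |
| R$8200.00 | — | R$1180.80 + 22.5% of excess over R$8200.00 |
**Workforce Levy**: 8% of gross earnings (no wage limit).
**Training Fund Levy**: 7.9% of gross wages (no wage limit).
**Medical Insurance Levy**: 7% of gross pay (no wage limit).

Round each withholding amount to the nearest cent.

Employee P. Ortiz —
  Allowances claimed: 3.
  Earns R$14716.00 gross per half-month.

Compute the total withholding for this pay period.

Wage Tax: taxable = R$14716.00 − 3×R$432.00 = R$13420.00
  R$1180.80 + 22.5% × (R$13420.00 − R$8200.00) = R$1180.80 + 22.5% × R$5220.00 = R$2355.30
Workforce Levy: 8% × R$14716.00 = R$1177.28
Training Fund Levy: 7.9% × R$14716.00 = R$1162.56
Medical Insurance Levy: 7% × R$14716.00 = R$1030.12
Total: R$2355.30 + R$1177.28 + R$1162.56 + R$1030.12 = R$5725.26

R$5725.26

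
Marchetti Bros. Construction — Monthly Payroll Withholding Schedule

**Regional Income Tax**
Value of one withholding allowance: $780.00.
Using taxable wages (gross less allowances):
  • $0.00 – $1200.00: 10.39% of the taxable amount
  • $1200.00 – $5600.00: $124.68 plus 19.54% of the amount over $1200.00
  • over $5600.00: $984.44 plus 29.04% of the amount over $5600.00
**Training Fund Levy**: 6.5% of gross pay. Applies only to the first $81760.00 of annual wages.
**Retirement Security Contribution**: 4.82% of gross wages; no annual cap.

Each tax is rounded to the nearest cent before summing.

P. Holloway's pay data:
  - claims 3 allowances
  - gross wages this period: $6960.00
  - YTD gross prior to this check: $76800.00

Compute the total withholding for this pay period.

$1450.82

Regional Income Tax: taxable = $6960.00 − 3×$780.00 = $4620.00
  $124.68 + 19.54% × ($4620.00 − $1200.00) = $124.68 + 19.54% × $3420.00 = $792.95
Training Fund Levy: cap $81760.00 − YTD $76800.00 = $4960.00 subject; 6.5% × $4960.00 = $322.40
Retirement Security Contribution: 4.82% × $6960.00 = $335.47
Total: $792.95 + $322.40 + $335.47 = $1450.82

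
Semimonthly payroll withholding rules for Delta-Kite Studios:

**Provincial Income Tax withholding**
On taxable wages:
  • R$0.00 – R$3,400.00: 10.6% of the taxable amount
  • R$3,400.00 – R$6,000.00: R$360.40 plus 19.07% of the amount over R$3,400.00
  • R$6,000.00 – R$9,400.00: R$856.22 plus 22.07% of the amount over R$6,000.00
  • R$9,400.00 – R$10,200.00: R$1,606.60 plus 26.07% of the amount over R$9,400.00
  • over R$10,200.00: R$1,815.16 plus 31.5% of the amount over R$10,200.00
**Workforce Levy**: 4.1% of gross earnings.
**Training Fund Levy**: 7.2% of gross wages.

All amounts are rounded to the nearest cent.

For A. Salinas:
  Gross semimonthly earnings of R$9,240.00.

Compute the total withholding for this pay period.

R$2,615.41

Provincial Income Tax: taxable = R$9,240.00
  R$856.22 + 22.07% × (R$9,240.00 − R$6,000.00) = R$856.22 + 22.07% × R$3,240.00 = R$1,571.29
Workforce Levy: 4.1% × R$9,240.00 = R$378.84
Training Fund Levy: 7.2% × R$9,240.00 = R$665.28
Total: R$1,571.29 + R$378.84 + R$665.28 = R$2,615.41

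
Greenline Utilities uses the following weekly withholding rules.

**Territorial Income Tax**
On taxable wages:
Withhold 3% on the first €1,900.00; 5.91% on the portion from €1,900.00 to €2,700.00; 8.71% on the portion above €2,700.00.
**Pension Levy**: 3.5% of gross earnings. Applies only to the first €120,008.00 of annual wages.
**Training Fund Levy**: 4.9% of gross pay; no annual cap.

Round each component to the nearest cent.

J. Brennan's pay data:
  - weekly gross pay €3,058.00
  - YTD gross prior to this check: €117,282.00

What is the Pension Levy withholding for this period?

Pension Levy: cap €120,008.00 − YTD €117,282.00 = €2,726.00 subject; 3.5% × €2,726.00 = €95.41

€95.41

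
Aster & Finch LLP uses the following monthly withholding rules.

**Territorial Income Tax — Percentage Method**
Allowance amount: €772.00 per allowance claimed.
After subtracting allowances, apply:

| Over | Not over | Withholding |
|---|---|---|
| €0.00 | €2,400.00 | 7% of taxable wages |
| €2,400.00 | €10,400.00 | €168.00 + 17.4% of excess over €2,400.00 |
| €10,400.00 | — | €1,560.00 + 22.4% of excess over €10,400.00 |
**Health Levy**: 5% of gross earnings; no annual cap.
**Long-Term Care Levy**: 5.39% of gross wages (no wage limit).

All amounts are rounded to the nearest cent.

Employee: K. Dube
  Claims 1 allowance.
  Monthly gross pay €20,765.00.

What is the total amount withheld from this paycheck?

Territorial Income Tax: taxable = €20,765.00 − 1×€772.00 = €19,993.00
  €1,560.00 + 22.4% × (€19,993.00 − €10,400.00) = €1,560.00 + 22.4% × €9,593.00 = €3,708.83
Health Levy: 5% × €20,765.00 = €1,038.25
Long-Term Care Levy: 5.39% × €20,765.00 = €1,119.23
Total: €3,708.83 + €1,038.25 + €1,119.23 = €5,866.31

€5,866.31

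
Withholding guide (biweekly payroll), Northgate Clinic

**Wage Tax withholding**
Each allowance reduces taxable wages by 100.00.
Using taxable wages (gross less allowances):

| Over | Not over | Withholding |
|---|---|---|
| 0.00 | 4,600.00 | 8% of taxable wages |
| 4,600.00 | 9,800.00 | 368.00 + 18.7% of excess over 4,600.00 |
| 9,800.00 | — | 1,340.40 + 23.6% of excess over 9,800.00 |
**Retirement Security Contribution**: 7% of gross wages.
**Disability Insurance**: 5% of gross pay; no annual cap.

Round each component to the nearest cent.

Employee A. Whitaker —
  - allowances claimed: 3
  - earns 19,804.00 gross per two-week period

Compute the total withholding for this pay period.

6,007.02

Wage Tax: taxable = 19,804.00 − 3×100.00 = 19,504.00
  1,340.40 + 23.6% × (19,504.00 − 9,800.00) = 1,340.40 + 23.6% × 9,704.00 = 3,630.54
Retirement Security Contribution: 7% × 19,804.00 = 1,386.28
Disability Insurance: 5% × 19,804.00 = 990.20
Total: 3,630.54 + 1,386.28 + 990.20 = 6,007.02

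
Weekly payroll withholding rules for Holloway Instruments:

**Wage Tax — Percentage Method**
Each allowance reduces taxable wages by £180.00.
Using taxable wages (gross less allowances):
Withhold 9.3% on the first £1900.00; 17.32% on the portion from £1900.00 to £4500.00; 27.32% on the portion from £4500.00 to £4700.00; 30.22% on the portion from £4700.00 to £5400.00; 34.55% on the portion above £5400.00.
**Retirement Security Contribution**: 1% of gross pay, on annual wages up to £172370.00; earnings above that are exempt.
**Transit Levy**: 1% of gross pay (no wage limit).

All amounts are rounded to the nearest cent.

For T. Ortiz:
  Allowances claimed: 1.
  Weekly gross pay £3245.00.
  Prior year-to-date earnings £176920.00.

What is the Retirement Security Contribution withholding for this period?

£0.00

Retirement Security Contribution: YTD £176920.00 ≥ cap £172370.00 → £0.00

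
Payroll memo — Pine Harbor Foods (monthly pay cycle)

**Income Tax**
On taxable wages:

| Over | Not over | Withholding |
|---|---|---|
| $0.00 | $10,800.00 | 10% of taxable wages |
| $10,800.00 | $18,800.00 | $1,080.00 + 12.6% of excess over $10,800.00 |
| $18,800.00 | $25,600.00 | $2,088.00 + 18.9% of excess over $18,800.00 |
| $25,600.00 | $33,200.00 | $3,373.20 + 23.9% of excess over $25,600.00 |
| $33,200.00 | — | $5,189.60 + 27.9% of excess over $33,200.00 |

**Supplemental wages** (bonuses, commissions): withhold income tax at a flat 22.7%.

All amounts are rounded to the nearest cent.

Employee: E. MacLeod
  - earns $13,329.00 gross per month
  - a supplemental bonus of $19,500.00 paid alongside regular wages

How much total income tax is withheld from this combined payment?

Income Tax: taxable = $13,329.00
  $1,080.00 + 12.6% × ($13,329.00 − $10,800.00) = $1,080.00 + 12.6% × $2,529.00 = $1,398.65
Supplemental (22.7% flat on bonus): 22.7% × $19,500.00 = $4,426.50
Total income tax: $1,398.65 + $4,426.50 = $5,825.15

$5,825.15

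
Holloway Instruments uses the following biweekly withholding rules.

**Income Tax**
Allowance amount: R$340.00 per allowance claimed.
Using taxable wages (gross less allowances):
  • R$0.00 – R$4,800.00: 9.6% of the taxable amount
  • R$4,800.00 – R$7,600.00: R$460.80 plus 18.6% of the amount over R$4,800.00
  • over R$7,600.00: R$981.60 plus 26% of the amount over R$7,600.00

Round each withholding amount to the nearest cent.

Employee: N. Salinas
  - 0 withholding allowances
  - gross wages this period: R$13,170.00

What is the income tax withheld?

Income Tax: taxable = R$13,170.00
  R$981.60 + 26% × (R$13,170.00 − R$7,600.00) = R$981.60 + 26% × R$5,570.00 = R$2,429.80

R$2,429.80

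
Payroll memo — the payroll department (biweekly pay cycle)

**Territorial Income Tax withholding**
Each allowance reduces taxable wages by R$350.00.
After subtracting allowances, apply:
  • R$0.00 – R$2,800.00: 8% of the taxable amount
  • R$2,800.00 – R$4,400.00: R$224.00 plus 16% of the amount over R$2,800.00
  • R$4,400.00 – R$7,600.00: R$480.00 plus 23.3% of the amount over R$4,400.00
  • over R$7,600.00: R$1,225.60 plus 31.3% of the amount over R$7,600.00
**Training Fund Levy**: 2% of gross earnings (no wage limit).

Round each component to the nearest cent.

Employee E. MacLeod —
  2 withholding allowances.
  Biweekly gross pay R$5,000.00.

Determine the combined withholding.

R$564.00

Territorial Income Tax: taxable = R$5,000.00 − 2×R$350.00 = R$4,300.00
  R$224.00 + 16% × (R$4,300.00 − R$2,800.00) = R$224.00 + 16% × R$1,500.00 = R$464.00
Training Fund Levy: 2% × R$5,000.00 = R$100.00
Total: R$464.00 + R$100.00 = R$564.00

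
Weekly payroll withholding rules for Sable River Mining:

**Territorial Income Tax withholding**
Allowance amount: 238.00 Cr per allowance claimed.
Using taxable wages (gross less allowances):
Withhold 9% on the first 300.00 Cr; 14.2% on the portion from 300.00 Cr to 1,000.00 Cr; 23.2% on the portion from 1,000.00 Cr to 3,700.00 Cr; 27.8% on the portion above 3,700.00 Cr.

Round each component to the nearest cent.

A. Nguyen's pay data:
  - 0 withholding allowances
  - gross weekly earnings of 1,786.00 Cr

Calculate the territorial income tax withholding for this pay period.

308.75 Cr

Territorial Income Tax: taxable = 1,786.00 Cr
  126.40 Cr + 23.2% × (1,786.00 Cr − 1,000.00 Cr) = 126.40 Cr + 23.2% × 786.00 Cr = 308.75 Cr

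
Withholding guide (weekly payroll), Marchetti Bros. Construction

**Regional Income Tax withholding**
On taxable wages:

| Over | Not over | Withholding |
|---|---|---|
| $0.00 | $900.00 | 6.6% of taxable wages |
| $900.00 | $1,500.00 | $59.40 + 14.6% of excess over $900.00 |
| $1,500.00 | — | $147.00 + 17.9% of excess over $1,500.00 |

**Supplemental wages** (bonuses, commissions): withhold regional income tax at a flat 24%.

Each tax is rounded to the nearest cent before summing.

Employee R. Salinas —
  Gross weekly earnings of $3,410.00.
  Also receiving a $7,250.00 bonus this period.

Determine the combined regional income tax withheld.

$2,228.89

Regional Income Tax: taxable = $3,410.00
  $147.00 + 17.9% × ($3,410.00 − $1,500.00) = $147.00 + 17.9% × $1,910.00 = $488.89
Supplemental (24% flat on bonus): 24% × $7,250.00 = $1,740.00
Total regional income tax: $488.89 + $1,740.00 = $2,228.89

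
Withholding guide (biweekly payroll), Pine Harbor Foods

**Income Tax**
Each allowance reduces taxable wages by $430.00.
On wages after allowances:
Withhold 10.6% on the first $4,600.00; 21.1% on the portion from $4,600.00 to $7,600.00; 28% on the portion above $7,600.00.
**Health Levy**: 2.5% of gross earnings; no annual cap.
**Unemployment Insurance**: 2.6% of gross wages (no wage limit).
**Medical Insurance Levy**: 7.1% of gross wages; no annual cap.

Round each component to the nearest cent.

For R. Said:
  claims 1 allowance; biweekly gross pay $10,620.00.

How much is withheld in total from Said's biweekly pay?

Income Tax: taxable = $10,620.00 − 1×$430.00 = $10,190.00
  $1,120.60 + 28% × ($10,190.00 − $7,600.00) = $1,120.60 + 28% × $2,590.00 = $1,845.80
Health Levy: 2.5% × $10,620.00 = $265.50
Unemployment Insurance: 2.6% × $10,620.00 = $276.12
Medical Insurance Levy: 7.1% × $10,620.00 = $754.02
Total: $1,845.80 + $265.50 + $276.12 + $754.02 = $3,141.44

$3,141.44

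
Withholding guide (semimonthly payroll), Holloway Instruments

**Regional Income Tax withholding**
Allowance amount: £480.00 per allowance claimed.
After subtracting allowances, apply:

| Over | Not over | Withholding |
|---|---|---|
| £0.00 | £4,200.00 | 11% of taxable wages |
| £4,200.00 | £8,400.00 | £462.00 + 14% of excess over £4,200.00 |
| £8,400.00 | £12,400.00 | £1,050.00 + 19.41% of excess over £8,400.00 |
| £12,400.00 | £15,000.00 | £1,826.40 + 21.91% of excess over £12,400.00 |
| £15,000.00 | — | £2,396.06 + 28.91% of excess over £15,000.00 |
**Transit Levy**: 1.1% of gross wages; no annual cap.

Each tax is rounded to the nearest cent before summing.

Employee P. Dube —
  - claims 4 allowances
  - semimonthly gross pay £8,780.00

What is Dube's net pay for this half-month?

Regional Income Tax: taxable = £8,780.00 − 4×£480.00 = £6,860.00
  £462.00 + 14% × (£6,860.00 − £4,200.00) = £462.00 + 14% × £2,660.00 = £834.40
Transit Levy: 1.1% × £8,780.00 = £96.58
Total withheld: £834.40 + £96.58 = £930.98
Net pay: £8,780.00 − £930.98 = £7,849.02

£7,849.02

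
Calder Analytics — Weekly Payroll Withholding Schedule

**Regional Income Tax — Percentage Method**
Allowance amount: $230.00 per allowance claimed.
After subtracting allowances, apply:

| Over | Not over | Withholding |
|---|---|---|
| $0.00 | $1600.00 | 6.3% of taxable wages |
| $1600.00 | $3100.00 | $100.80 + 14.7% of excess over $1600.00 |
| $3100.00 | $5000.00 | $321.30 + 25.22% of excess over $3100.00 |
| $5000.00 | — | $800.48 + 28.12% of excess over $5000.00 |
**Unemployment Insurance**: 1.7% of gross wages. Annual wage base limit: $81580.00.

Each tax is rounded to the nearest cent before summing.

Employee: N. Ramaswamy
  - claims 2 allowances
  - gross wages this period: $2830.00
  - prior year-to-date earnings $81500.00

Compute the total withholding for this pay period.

Regional Income Tax: taxable = $2830.00 − 2×$230.00 = $2370.00
  $100.80 + 14.7% × ($2370.00 − $1600.00) = $100.80 + 14.7% × $770.00 = $213.99
Unemployment Insurance: cap $81580.00 − YTD $81500.00 = $80.00 subject; 1.7% × $80.00 = $1.36
Total: $213.99 + $1.36 = $215.35

$215.35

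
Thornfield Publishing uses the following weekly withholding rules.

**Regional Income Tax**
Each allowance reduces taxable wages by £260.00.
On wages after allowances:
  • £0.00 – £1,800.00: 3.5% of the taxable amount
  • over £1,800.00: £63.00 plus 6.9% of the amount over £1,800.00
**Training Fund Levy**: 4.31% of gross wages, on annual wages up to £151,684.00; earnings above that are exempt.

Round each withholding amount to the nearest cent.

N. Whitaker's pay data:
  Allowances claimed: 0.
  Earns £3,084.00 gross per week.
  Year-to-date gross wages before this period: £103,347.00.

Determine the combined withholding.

Regional Income Tax: taxable = £3,084.00
  £63.00 + 6.9% × (£3,084.00 − £1,800.00) = £63.00 + 6.9% × £1,284.00 = £151.60
Training Fund Levy: 4.31% × £3,084.00 = £132.92
Total: £151.60 + £132.92 = £284.52

£284.52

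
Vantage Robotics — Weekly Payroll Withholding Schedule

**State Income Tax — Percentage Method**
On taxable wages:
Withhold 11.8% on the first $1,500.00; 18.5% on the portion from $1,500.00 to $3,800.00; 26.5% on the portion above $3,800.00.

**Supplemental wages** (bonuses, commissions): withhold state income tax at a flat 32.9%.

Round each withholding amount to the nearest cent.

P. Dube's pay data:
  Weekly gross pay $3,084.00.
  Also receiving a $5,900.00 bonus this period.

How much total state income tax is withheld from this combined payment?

State Income Tax: taxable = $3,084.00
  $177.00 + 18.5% × ($3,084.00 − $1,500.00) = $177.00 + 18.5% × $1,584.00 = $470.04
Supplemental (32.9% flat on bonus): 32.9% × $5,900.00 = $1,941.10
Total state income tax: $470.04 + $1,941.10 = $2,411.14

$2,411.14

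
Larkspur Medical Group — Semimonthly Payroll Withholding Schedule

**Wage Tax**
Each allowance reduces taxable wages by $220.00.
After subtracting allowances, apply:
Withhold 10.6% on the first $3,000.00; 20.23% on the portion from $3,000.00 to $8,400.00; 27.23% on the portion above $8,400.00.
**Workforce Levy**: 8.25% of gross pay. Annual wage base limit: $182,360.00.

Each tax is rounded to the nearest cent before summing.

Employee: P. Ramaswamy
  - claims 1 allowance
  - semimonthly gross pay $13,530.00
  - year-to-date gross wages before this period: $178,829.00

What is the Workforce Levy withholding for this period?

Workforce Levy: cap $182,360.00 − YTD $178,829.00 = $3,531.00 subject; 8.25% × $3,531.00 = $291.31

$291.31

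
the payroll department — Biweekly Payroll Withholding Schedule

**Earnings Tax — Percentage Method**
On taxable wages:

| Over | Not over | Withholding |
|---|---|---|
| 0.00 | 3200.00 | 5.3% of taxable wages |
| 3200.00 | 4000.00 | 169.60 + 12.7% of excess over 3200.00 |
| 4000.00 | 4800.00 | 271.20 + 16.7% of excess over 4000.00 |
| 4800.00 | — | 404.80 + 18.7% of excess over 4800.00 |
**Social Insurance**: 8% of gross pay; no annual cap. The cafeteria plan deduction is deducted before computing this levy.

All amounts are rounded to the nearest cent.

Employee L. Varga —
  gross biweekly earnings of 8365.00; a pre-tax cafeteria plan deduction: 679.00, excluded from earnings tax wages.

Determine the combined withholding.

Earnings Tax: taxable = 8365.00 − 679.00 = 7686.00
  404.80 + 18.7% × (7686.00 − 4800.00) = 404.80 + 18.7% × 2886.00 = 944.48
Social Insurance: 8% × 7686.00 = 614.88
Total: 944.48 + 614.88 = 1559.36

1559.36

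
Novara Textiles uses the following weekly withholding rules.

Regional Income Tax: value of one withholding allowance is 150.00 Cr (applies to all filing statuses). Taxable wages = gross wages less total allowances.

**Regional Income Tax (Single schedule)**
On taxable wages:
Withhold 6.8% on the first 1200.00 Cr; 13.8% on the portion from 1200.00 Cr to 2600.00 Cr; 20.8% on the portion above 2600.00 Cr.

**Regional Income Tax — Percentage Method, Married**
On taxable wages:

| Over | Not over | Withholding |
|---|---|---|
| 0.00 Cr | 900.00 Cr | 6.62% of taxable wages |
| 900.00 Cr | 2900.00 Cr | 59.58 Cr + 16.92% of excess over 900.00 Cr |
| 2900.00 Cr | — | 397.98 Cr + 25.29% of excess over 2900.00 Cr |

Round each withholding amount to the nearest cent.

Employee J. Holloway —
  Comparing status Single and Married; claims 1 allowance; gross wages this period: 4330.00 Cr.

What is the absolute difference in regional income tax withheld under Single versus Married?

Regional Income Tax (Single): taxable = 4330.00 Cr − 1×150.00 Cr = 4180.00 Cr
  274.80 Cr + 20.8% × (4180.00 Cr − 2600.00 Cr) = 274.80 Cr + 20.8% × 1580.00 Cr = 603.44 Cr
Regional Income Tax (Married): taxable = 4330.00 Cr − 1×150.00 Cr = 4180.00 Cr
  397.98 Cr + 25.29% × (4180.00 Cr − 2900.00 Cr) = 397.98 Cr + 25.29% × 1280.00 Cr = 721.69 Cr
Difference: |603.44 Cr − 721.69 Cr| = 118.25 Cr (higher under Married)

118.25 Cr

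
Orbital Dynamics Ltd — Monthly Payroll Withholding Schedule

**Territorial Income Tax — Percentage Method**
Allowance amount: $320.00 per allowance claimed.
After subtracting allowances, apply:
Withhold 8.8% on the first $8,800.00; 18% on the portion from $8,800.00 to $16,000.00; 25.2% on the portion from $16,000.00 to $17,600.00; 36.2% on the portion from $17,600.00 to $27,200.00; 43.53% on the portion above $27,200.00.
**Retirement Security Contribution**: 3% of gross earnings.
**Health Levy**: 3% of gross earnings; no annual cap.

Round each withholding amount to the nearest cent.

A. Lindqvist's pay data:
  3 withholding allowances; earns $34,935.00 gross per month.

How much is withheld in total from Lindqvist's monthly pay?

$10,994.06

Territorial Income Tax: taxable = $34,935.00 − 3×$320.00 = $33,975.00
  $5,948.80 + 43.53% × ($33,975.00 − $27,200.00) = $5,948.80 + 43.53% × $6,775.00 = $8,897.96
Retirement Security Contribution: 3% × $34,935.00 = $1,048.05
Health Levy: 3% × $34,935.00 = $1,048.05
Total: $8,897.96 + $1,048.05 + $1,048.05 = $10,994.06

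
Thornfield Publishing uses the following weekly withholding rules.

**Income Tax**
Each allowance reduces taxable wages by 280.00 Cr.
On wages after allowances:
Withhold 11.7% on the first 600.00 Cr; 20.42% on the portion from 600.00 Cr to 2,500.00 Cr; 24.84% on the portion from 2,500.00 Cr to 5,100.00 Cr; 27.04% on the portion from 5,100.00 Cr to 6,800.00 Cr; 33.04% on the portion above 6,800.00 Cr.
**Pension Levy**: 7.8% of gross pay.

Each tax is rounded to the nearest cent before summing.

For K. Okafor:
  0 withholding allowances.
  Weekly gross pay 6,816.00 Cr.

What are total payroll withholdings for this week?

Income Tax: taxable = 6,816.00 Cr
  1,563.70 Cr + 33.04% × (6,816.00 Cr − 6,800.00 Cr) = 1,563.70 Cr + 33.04% × 16.00 Cr = 1,568.99 Cr
Pension Levy: 7.8% × 6,816.00 Cr = 531.65 Cr
Total: 1,568.99 Cr + 531.65 Cr = 2,100.64 Cr

2,100.64 Cr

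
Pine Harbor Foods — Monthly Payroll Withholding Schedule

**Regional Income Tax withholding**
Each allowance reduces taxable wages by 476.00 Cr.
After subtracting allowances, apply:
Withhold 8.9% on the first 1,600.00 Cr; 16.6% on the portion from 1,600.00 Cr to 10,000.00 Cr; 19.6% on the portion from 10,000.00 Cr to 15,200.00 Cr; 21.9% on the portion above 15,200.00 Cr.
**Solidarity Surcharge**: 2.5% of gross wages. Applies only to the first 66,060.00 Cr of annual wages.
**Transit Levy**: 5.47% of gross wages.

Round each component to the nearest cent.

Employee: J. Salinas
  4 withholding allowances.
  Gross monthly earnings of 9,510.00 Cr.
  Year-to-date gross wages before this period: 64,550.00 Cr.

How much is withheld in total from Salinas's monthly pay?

1,697.35 Cr

Regional Income Tax: taxable = 9,510.00 Cr − 4×476.00 Cr = 7,606.00 Cr
  142.40 Cr + 16.6% × (7,606.00 Cr − 1,600.00 Cr) = 142.40 Cr + 16.6% × 6,006.00 Cr = 1,139.40 Cr
Solidarity Surcharge: cap 66,060.00 Cr − YTD 64,550.00 Cr = 1,510.00 Cr subject; 2.5% × 1,510.00 Cr = 37.75 Cr
Transit Levy: 5.47% × 9,510.00 Cr = 520.20 Cr
Total: 1,139.40 Cr + 37.75 Cr + 520.20 Cr = 1,697.35 Cr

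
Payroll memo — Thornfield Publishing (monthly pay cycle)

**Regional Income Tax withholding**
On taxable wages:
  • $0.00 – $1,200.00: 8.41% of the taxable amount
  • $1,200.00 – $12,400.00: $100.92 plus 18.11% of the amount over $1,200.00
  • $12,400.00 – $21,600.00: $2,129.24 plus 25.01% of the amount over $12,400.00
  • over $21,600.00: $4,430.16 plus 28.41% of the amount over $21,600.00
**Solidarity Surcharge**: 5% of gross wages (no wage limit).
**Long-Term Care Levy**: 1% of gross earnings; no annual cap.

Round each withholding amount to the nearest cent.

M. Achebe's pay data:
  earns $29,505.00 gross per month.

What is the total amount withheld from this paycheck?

$8,446.27

Regional Income Tax: taxable = $29,505.00
  $4,430.16 + 28.41% × ($29,505.00 − $21,600.00) = $4,430.16 + 28.41% × $7,905.00 = $6,675.97
Solidarity Surcharge: 5% × $29,505.00 = $1,475.25
Long-Term Care Levy: 1% × $29,505.00 = $295.05
Total: $6,675.97 + $1,475.25 + $295.05 = $8,446.27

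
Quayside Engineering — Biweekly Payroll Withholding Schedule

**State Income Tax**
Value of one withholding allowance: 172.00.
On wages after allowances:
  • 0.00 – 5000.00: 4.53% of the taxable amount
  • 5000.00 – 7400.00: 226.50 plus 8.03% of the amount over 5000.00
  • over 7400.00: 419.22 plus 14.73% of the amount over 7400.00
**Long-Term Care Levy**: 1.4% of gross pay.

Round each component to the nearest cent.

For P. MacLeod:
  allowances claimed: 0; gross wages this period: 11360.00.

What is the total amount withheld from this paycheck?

State Income Tax: taxable = 11360.00
  419.22 + 14.73% × (11360.00 − 7400.00) = 419.22 + 14.73% × 3960.00 = 1002.53
Long-Term Care Levy: 1.4% × 11360.00 = 159.04
Total: 1002.53 + 159.04 = 1161.57

1161.57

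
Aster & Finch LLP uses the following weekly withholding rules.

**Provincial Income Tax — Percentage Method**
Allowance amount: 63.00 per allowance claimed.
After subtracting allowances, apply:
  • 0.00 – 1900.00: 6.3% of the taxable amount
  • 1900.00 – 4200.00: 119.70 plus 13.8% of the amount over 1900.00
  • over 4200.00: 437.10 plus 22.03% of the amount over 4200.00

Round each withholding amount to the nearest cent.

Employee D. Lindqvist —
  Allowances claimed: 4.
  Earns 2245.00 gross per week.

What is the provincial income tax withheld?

Provincial Income Tax: taxable = 2245.00 − 4×63.00 = 1993.00
  119.70 + 13.8% × (1993.00 − 1900.00) = 119.70 + 13.8% × 93.00 = 132.53

132.53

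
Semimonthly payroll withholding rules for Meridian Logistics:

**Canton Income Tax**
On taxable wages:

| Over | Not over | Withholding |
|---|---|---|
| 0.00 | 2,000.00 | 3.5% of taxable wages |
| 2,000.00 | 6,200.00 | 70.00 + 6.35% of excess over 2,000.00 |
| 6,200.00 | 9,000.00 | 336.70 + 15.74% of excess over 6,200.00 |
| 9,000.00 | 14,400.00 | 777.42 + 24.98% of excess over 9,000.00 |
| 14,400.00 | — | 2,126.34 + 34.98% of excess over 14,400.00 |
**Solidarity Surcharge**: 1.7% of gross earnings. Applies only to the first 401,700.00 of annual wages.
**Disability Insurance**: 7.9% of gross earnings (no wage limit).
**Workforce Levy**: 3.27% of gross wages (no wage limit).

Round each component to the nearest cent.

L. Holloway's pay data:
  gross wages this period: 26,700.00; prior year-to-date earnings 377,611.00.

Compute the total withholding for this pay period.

9,820.78

Canton Income Tax: taxable = 26,700.00
  2,126.34 + 34.98% × (26,700.00 − 14,400.00) = 2,126.34 + 34.98% × 12,300.00 = 6,428.88
Solidarity Surcharge: cap 401,700.00 − YTD 377,611.00 = 24,089.00 subject; 1.7% × 24,089.00 = 409.51
Disability Insurance: 7.9% × 26,700.00 = 2,109.30
Workforce Levy: 3.27% × 26,700.00 = 873.09
Total: 6,428.88 + 409.51 + 2,109.30 + 873.09 = 9,820.78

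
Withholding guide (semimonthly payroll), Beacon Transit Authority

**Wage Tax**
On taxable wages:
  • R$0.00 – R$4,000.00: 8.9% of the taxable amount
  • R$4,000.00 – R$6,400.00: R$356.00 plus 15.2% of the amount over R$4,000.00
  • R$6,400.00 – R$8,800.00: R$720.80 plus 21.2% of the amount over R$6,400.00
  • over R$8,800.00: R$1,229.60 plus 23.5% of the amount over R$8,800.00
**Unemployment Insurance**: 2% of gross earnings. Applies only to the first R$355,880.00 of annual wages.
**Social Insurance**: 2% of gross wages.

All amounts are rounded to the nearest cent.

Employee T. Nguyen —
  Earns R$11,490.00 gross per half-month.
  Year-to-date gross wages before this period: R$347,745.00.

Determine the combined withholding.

Wage Tax: taxable = R$11,490.00
  R$1,229.60 + 23.5% × (R$11,490.00 − R$8,800.00) = R$1,229.60 + 23.5% × R$2,690.00 = R$1,861.75
Unemployment Insurance: cap R$355,880.00 − YTD R$347,745.00 = R$8,135.00 subject; 2% × R$8,135.00 = R$162.70
Social Insurance: 2% × R$11,490.00 = R$229.80
Total: R$1,861.75 + R$162.70 + R$229.80 = R$2,254.25

R$2,254.25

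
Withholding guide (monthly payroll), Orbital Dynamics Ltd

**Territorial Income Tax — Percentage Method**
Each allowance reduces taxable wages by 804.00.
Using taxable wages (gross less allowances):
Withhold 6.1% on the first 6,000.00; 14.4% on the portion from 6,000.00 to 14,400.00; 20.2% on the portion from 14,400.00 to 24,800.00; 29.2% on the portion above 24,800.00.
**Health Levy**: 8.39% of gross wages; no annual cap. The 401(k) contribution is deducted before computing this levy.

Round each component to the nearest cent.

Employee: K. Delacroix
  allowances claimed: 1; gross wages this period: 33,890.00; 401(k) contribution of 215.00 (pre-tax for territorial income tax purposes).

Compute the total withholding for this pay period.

Territorial Income Tax: taxable = 33,890.00 − 215.00 − 1×804.00 = 32,871.00
  3,676.40 + 29.2% × (32,871.00 − 24,800.00) = 3,676.40 + 29.2% × 8,071.00 = 6,033.13
Health Levy: 8.39% × 33,675.00 = 2,825.33
Total: 6,033.13 + 2,825.33 = 8,858.46

8,858.46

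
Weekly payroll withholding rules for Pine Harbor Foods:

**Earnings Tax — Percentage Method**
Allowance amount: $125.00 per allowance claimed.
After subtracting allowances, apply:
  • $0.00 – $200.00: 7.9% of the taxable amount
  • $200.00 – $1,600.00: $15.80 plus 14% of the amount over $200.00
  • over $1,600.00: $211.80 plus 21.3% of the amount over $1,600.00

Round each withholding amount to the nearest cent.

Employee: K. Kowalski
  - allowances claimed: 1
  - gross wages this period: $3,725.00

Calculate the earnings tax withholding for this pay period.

Earnings Tax: taxable = $3,725.00 − 1×$125.00 = $3,600.00
  $211.80 + 21.3% × ($3,600.00 − $1,600.00) = $211.80 + 21.3% × $2,000.00 = $637.80

$637.80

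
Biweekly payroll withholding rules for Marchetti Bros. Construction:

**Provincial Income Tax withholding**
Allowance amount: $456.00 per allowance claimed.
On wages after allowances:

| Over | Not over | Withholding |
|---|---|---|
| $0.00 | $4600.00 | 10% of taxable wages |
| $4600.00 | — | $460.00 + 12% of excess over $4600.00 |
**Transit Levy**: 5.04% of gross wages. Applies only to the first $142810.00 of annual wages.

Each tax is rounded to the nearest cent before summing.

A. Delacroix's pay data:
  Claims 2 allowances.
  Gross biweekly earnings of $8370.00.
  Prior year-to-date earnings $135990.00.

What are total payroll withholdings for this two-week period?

Provincial Income Tax: taxable = $8370.00 − 2×$456.00 = $7458.00
  $460.00 + 12% × ($7458.00 − $4600.00) = $460.00 + 12% × $2858.00 = $802.96
Transit Levy: cap $142810.00 − YTD $135990.00 = $6820.00 subject; 5.04% × $6820.00 = $343.73
Total: $802.96 + $343.73 = $1146.69

$1146.69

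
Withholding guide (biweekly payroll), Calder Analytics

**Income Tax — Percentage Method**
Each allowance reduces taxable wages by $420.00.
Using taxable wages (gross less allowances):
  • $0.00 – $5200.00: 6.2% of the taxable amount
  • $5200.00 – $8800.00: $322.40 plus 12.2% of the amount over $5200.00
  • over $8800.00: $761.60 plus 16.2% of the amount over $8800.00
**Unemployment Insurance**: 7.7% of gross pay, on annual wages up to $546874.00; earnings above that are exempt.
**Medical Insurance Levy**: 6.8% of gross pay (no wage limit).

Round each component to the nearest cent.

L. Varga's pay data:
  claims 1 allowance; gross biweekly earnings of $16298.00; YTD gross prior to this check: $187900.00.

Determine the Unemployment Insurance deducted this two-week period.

Unemployment Insurance: 7.7% × $16298.00 = $1254.95

$1254.95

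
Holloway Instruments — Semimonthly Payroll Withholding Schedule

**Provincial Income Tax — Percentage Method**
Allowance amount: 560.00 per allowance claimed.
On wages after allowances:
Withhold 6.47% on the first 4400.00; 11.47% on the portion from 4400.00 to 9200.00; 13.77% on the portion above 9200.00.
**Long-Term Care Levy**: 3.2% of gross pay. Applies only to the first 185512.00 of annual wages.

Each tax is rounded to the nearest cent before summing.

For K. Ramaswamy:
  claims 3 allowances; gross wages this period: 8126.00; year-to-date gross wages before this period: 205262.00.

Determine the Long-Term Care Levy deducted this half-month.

0.00

Long-Term Care Levy: YTD 205262.00 ≥ cap 185512.00 → 0.00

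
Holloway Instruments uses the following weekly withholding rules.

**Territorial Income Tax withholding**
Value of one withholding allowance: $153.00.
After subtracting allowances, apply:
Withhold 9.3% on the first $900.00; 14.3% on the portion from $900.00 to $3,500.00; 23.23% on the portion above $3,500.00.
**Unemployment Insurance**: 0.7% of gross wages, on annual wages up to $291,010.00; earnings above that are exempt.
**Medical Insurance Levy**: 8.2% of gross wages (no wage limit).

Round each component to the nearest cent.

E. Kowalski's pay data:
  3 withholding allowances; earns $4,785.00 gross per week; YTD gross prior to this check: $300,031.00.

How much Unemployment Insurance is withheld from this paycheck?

$0.00

Unemployment Insurance: YTD $300,031.00 ≥ cap $291,010.00 → $0.00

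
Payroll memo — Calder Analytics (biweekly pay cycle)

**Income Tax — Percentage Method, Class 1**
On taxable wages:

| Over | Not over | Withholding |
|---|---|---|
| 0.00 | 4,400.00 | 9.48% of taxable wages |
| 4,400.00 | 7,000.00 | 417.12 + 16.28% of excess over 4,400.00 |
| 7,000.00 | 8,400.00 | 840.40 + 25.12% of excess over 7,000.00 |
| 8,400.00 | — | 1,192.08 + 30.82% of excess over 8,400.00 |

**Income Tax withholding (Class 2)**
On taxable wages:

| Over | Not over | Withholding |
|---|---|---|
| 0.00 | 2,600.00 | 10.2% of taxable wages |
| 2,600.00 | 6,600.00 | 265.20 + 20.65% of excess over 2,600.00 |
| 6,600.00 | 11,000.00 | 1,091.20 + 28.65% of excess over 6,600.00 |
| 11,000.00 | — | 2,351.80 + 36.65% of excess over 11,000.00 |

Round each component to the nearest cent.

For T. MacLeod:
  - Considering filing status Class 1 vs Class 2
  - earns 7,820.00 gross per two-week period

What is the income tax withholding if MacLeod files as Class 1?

Income Tax (Class 1): taxable = 7,820.00
  840.40 + 25.12% × (7,820.00 − 7,000.00) = 840.40 + 25.12% × 820.00 = 1,046.38

1,046.38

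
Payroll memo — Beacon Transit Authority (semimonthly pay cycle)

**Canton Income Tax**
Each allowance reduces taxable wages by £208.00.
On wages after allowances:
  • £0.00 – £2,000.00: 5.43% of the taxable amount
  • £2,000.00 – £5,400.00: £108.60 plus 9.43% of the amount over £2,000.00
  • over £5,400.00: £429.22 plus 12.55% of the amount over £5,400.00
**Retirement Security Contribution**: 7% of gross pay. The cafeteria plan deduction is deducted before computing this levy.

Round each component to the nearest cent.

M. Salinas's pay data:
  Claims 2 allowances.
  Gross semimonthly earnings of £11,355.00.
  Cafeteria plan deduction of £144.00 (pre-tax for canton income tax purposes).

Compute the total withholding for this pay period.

£1,891.06

Canton Income Tax: taxable = £11,355.00 − £144.00 − 2×£208.00 = £10,795.00
  £429.22 + 12.55% × (£10,795.00 − £5,400.00) = £429.22 + 12.55% × £5,395.00 = £1,106.29
Retirement Security Contribution: 7% × £11,211.00 = £784.77
Total: £1,106.29 + £784.77 = £1,891.06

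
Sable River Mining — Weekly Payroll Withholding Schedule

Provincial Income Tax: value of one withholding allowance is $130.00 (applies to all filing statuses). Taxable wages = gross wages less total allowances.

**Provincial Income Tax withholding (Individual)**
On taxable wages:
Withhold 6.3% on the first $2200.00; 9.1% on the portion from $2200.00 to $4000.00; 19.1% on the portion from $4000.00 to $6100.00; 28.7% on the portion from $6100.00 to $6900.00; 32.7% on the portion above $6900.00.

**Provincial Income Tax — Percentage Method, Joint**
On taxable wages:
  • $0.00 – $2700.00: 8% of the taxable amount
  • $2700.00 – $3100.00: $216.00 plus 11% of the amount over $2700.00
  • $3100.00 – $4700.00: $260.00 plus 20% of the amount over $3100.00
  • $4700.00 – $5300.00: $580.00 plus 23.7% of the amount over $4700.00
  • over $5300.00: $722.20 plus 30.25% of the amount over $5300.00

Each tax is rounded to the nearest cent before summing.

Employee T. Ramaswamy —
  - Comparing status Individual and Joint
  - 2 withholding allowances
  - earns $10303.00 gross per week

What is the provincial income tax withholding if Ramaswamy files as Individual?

Provincial Income Tax (Individual): taxable = $10303.00 − 2×$130.00 = $10043.00
  $933.10 + 32.7% × ($10043.00 − $6900.00) = $933.10 + 32.7% × $3143.00 = $1960.86

$1960.86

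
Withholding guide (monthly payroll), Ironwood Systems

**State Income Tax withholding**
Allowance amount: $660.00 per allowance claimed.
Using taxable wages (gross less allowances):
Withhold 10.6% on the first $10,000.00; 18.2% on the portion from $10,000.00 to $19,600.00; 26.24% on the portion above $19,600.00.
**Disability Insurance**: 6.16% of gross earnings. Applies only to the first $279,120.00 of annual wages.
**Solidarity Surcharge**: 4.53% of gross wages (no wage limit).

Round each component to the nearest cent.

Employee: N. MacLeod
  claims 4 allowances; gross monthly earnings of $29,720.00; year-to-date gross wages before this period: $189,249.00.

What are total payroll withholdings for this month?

$7,947.02

State Income Tax: taxable = $29,720.00 − 4×$660.00 = $27,080.00
  $2,807.20 + 26.24% × ($27,080.00 − $19,600.00) = $2,807.20 + 26.24% × $7,480.00 = $4,769.95
Disability Insurance: 6.16% × $29,720.00 = $1,830.75
Solidarity Surcharge: 4.53% × $29,720.00 = $1,346.32
Total: $4,769.95 + $1,830.75 + $1,346.32 = $7,947.02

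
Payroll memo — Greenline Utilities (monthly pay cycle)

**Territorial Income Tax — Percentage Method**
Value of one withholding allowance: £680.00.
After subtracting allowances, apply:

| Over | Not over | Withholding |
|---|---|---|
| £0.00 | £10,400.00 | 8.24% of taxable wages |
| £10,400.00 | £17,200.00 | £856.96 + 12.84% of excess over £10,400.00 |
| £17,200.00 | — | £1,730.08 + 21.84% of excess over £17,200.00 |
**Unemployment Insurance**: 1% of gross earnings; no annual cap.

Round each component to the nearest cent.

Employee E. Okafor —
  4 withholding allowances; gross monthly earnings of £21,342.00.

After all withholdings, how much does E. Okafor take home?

Territorial Income Tax: taxable = £21,342.00 − 4×£680.00 = £18,622.00
  £1,730.08 + 21.84% × (£18,622.00 − £17,200.00) = £1,730.08 + 21.84% × £1,422.00 = £2,040.64
Unemployment Insurance: 1% × £21,342.00 = £213.42
Total withheld: £2,040.64 + £213.42 = £2,254.06
Net pay: £21,342.00 − £2,254.06 = £19,087.94

£19,087.94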